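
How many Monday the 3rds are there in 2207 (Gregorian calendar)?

Check the 3rd of each month of 2207: Jan 3: Sat, Feb 3: Tue, Mar 3: Tue, Apr 3: Fri, May 3: Sun, Jun 3: Wed, Jul 3: Fri, Aug 3: Mon, Sep 3: Thu, Oct 3: Sat, Nov 3: Tue, Dec 3: Thu.
Monday occurs in August — 1 month.

1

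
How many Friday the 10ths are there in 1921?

1

Check the 10th of each month of 1921: Jan 10: Mon, Feb 10: Thu, Mar 10: Thu, Apr 10: Sun, May 10: Tue, Jun 10: Fri, Jul 10: Sun, Aug 10: Wed, Sep 10: Sat, Oct 10: Mon, Nov 10: Thu, Dec 10: Sat.
Friday occurs in June — 1 month.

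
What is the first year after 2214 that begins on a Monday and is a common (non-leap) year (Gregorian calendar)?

2221

Jan 1 advances by 2 weekdays after a leap year and by 1 after a common year.
2214: Jan 1 is Saturday.
2215: Sunday
2216: Monday (leap)
2217: Wednesday
2218: Thursday
2219: Friday
2220: Saturday (leap)
2221: Monday
2221 begins on a Monday and is a common year.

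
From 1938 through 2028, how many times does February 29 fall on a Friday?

3

Leap years in 1938–2028: 23 of them.
Feb 29 weekday advances by 5 (mod 7) from one leap year to the next four years later (or differs when a century non-leap intervenes).
Leap-day weekdays: 1940:Thu 1944:Tue 1948:Sun 1952:Fri✓ 1956:Wed 1960:Mon 1964:Sat 1968:Thu 1972:Tue 1976:Sun 1980:Fri✓ 1984:Wed 1988:Mon 1992:Sat 1996:Thu 2000:Tue 2004:Sun 2008:Fri✓ 2012:Wed 2016:Mon 2020:Sat 2024:Thu 2028:Tue
Friday: 1952, 1980, 2008 → 3.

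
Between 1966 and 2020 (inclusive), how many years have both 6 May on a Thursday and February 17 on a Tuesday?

Check each year's weekday for 6 May and February 17:
  1966: Fri/Thu  1967: Sat/Fri  1968: Mon/Sat  1969: Tue/Mon  1970: Wed/Tue  1971: Thu/Wed  1972: Sat/Thu  1973: Sun/Sat  1974: Mon/Sun  1975: Tue/Mon  1976: Thu/Tue ✓  1977: Fri/Thu  1978: Sat/Fri  1979: Sun/Sat  …(27 more)…  2007: Sun/Sat  2008: Tue/Sun  2009: Wed/Tue  2010: Thu/Wed  2011: Fri/Thu  2012: Sun/Fri  2013: Mon/Sun  2014: Tue/Mon  2015: Wed/Tue  2016: Fri/Wed  2017: Sat/Fri  2018: Sun/Sat  2019: Mon/Sun  2020: Wed/Mon
Both conditions hold in: 1976, 2004 — 2.

2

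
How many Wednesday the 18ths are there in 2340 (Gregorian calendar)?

2

Check the 18th of each month of 2340: Jan 18: Thu, Feb 18: Sun, Mar 18: Mon, Apr 18: Thu, May 18: Sat, Jun 18: Tue, Jul 18: Thu, Aug 18: Sun, Sep 18: Wed, Oct 18: Fri, Nov 18: Mon, Dec 18: Wed.
Wednesday occurs in September, December — 2 months.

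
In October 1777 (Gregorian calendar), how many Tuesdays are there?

October 1777 has 31 days and begins on Wednesday.
The first Tuesday is October 7.
Tuesdays fall on 7, 14, 21, 28 — that's 4.

4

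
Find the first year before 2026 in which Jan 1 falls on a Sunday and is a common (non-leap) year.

2023

Jan 1 advances by 2 weekdays after a leap year and by 1 after a common year.
2026: Jan 1 is Thursday.
2025: Wednesday
2024: Monday (leap)
2023: Sunday
2023 begins on a Sunday and is a common year.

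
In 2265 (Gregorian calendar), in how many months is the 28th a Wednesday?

Check the 28th of each month of 2265: Jan 28: Sat, Feb 28: Tue, Mar 28: Tue, Apr 28: Fri, May 28: Sun, Jun 28: Wed, Jul 28: Fri, Aug 28: Mon, Sep 28: Thu, Oct 28: Sat, Nov 28: Tue, Dec 28: Thu.
Wednesday occurs in June — 1 month.

1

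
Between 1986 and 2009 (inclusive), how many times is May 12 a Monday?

Track May 12's weekday year by year (advancing +1, or +2 across a Feb 29):
  1986: Mon ✓  1987: Tue (+1)  1988: Thu (+2)  1989: Fri (+1)  1990: Sat (+1)
  1991: Sun (+1)  1992: Tue (+2)  1993: Wed (+1)  1994: Thu (+1)  1995: Fri (+1)
  1996: Sun (+2)  1997: Mon (+1) ✓  1998: Tue (+1)  1999: Wed (+1)  2000: Fri (+2)
  2001: Sat (+1)  2002: Sun (+1)  2003: Mon (+1) ✓  2004: Wed (+2)  2005: Thu (+1)
  2006: Fri (+1)  2007: Sat (+1)  2008: Mon (+2) ✓  2009: Tue (+1)
Monday years: 1986, 1997, 2003, 2008 — 4 in total.

4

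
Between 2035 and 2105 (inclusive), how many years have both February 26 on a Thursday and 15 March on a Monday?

Check each year's weekday for February 26 and 15 March:
  2035: Mon/Thu  2036: Tue/Sat  2037: Thu/Sun  2038: Fri/Mon  2039: Sat/Tue  2040: Sun/Thu  2041: Tue/Fri  2042: Wed/Sat  2043: Thu/Sun  2044: Fri/Tue  2045: Sun/Wed  2046: Mon/Thu  2047: Tue/Fri  2048: Wed/Sun  …(43 more)…  2092: Tue/Sat  2093: Thu/Sun  2094: Fri/Mon  2095: Sat/Tue  2096: Sun/Thu  2097: Tue/Fri  2098: Wed/Sat  2099: Thu/Sun  2100: Fri/Mon  2101: Sat/Tue  2102: Sun/Wed  2103: Mon/Thu  2104: Tue/Sat  2105: Thu/Sun
Both conditions hold in: 2060, 2088 — 2.

2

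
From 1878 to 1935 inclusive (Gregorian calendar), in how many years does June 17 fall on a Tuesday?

8

Track June 17's weekday year by year (advancing +1, or +2 across a Feb 29):
  1878: Mon  1879: Tue (+1) ✓  1880: Thu (+2)  1881: Fri (+1)  1882: Sat (+1)
  1883: Sun (+1)  1884: Tue (+2) ✓  1885: Wed (+1)  1886: Thu (+1)  1887: Fri (+1)
  1888: Sun (+2)  1889: Mon (+1)  1890: Tue (+1) ✓  1891: Wed (+1)  … (30 more years) …
  1922: Sat (+1)  1923: Sun (+1)  1924: Tue (+2) ✓  1925: Wed (+1)  1926: Thu (+1)
  1927: Fri (+1)  1928: Sun (+2)  1929: Mon (+1)  1930: Tue (+1) ✓  1931: Wed (+1)
  1932: Fri (+2)  1933: Sat (+1)  1934: Sun (+1)  1935: Mon (+1)
Tuesday years: 1879, 1884, 1890, 1902, 1913, 1919, 1924, 1930 — 8 in total.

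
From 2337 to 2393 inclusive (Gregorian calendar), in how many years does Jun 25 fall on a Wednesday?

8

Track Jun 25's weekday year by year (advancing +1, or +2 across a Feb 29):
  2337: Fri  2338: Sat (+1)  2339: Sun (+1)  2340: Tue (+2)  2341: Wed (+1) ✓
  2342: Thu (+1)  2343: Fri (+1)  2344: Sun (+2)  2345: Mon (+1)  2346: Tue (+1)
  2347: Wed (+1) ✓  2348: Fri (+2)  2349: Sat (+1)  2350: Sun (+1)  … (29 more years) …
  2380: Wed (+2) ✓  2381: Thu (+1)  2382: Fri (+1)  2383: Sat (+1)  2384: Mon (+2)
  2385: Tue (+1)  2386: Wed (+1) ✓  2387: Thu (+1)  2388: Sat (+2)  2389: Sun (+1)
  2390: Mon (+1)  2391: Tue (+1)  2392: Thu (+2)  2393: Fri (+1)
Wednesday years: 2341, 2347, 2352, 2358, 2369, 2375, 2380, 2386 — 8 in total.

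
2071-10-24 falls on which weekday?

January 1, 2071 is a Thursday.
October 24 is day 297 of the year, i.e. 296 days after Jan 1.
296 mod 7 = 2, so advance 2 weekdays from Thursday: Saturday.

Saturday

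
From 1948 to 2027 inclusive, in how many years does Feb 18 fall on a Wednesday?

12

Track Feb 18's weekday year by year (advancing +1, or +2 across a Feb 29):
  1948: Wed ✓  1949: Fri (+2)  1950: Sat (+1)  1951: Sun (+1)  1952: Mon (+1)
  1953: Wed (+2) ✓  1954: Thu (+1)  1955: Fri (+1)  1956: Sat (+1)  1957: Mon (+2)
  1958: Tue (+1)  1959: Wed (+1) ✓  1960: Thu (+1)  1961: Sat (+2)  … (52 more years) …
  2014: Tue (+1)  2015: Wed (+1) ✓  2016: Thu (+1)  2017: Sat (+2)  2018: Sun (+1)
  2019: Mon (+1)  2020: Tue (+1)  2021: Thu (+2)  2022: Fri (+1)  2023: Sat (+1)
  2024: Sun (+1)  2025: Tue (+2)  2026: Wed (+1) ✓  2027: Thu (+1)
Wednesday years: 1948, 1953, 1959, 1970, 1976, 1981, 1987, 1998, 2004, 2009, 2015, 2026 — 12 in total.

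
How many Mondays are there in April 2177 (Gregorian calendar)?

4

April 2177 has 30 days and begins on Tuesday.
The first Monday is April 7.
Mondays fall on 7, 14, 21, 28 — that's 4.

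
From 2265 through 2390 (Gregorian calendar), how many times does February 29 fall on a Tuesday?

Leap years in 2265–2390: 30 of them.
Feb 29 weekday advances by 5 (mod 7) from one leap year to the next four years later (or differs when a century non-leap intervenes).
Leap-day weekdays: 2268:Sat 2272:Thu 2276:Tue✓ 2280:Sun 2284:Fri 2288:Wed 2292:Mon 2296:Sat 2304:Mon 2308:Sat 2312:Thu 2316:Tue✓ 2320:Sun …(4 more)… 2340:Thu 2344:Tue✓ 2348:Sun 2352:Fri 2356:Wed 2360:Mon 2364:Sat 2368:Thu 2372:Tue✓ 2376:Sun 2380:Fri 2384:Wed 2388:Mon
Tuesday: 2276, 2316, 2344, 2372 → 4.

4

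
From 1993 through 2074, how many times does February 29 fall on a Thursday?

3

Leap years in 1993–2074: 20 of them.
Feb 29 weekday advances by 5 (mod 7) from one leap year to the next four years later (or differs when a century non-leap intervenes).
Leap-day weekdays: 1996:Thu✓ 2000:Tue 2004:Sun 2008:Fri 2012:Wed 2016:Mon 2020:Sat 2024:Thu✓ 2028:Tue 2032:Sun 2036:Fri 2040:Wed 2044:Mon 2048:Sat 2052:Thu✓ 2056:Tue 2060:Sun 2064:Fri 2068:Wed 2072:Mon
Thursday: 1996, 2024, 2052 → 3.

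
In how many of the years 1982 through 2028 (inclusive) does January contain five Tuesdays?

19

January has 31 days; it has five Tuesdays when Tuesday falls among the first (month-length − 28) days — i.e. when January 1 is one of Tuesday/Monday/Sunday.
January 1 by year: 1982:Fri 1983:Sat 1984:Sun✓ 1985:Tue✓ 1986:Wed 1987:Thu 1988:Fri 1989:Sun✓ 1990:Mon✓ 1991:Tue✓ 1992:Wed 1993:Fri 1994:Sat 1995:Sun✓ 1996:Mon✓ …(17 more)… 2014:Wed 2015:Thu 2016:Fri 2017:Sun✓ 2018:Mon✓ 2019:Tue✓ 2020:Wed 2021:Fri 2022:Sat 2023:Sun✓ 2024:Mon✓ 2025:Wed 2026:Thu 2027:Fri 2028:Sat
Years with five Tuesdays: 1984, 1985, 1989, 1990, 1991, 1995, 1996, 2001, 2002, 2006, 2007, 2008, 2012, 2013, 2017, 2018, 2019, 2023, 2024 → 19.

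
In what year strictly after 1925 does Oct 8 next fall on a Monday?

1928

From one year to the next, a fixed date's weekday advances by 1, or by 2 when a Feb 29 lies between the two dates.
1925: October 8 is Thursday.
1926: Friday (+1)
1927: Saturday (+1)
1928: Monday (+2)
Oct 8 falls on a Monday in 1928.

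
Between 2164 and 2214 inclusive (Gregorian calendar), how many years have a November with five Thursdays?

14

November has 30 days; it has five Thursdays when Thursday falls among the first (month-length − 28) days — i.e. when November 1 is one of Thursday/Wednesday.
November 1 by year: 2164:Thu✓ 2165:Fri 2166:Sat 2167:Sun 2168:Tue 2169:Wed✓ 2170:Thu✓ 2171:Fri 2172:Sun 2173:Mon 2174:Tue 2175:Wed✓ 2176:Fri 2177:Sat 2178:Sun …(21 more)… 2200:Sat 2201:Sun 2202:Mon 2203:Tue 2204:Thu✓ 2205:Fri 2206:Sat 2207:Sun 2208:Tue 2209:Wed✓ 2210:Thu✓ 2211:Fri 2212:Sun 2213:Mon 2214:Tue
Years with five Thursdays: 2164, 2169, 2170, 2175, 2180, 2181, 2186, 2187, 2192, 2197, 2198, 2204, 2209, 2210 → 14.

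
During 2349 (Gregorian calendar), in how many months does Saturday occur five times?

5

A month of length L has five Saturdays iff its first Saturday is on day ≤ L−28 (so day 1–3 in a 31-day month, 1–2 in a 30-day month, day 1 in a leap February).
Checking each month of 2349: Jan starts Sat (31d) ✓; Feb starts Tue (28d); Mar starts Tue (31d); Apr starts Fri (30d) ✓; May starts Sun (31d); Jun starts Wed (30d); Jul starts Fri (31d) ✓; Aug starts Mon (31d); Sep starts Thu (30d); Oct starts Sat (31d) ✓; Nov starts Tue (30d); Dec starts Thu (31d) ✓.
Five-Saturday months: January, April, July, October, December → 5.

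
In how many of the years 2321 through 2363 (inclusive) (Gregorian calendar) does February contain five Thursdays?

February has 28 days (29 in leap years); it has five Thursdays when Thursday falls among the first (month-length − 28) days — i.e. when February 1 is Thursday in a leap year (never in a common year).
February 1 by year: 2321:Tue 2322:Wed 2323:Thu 2324:Fri 2325:Sun 2326:Mon 2327:Tue 2328:Wed 2329:Fri 2330:Sat 2331:Sun 2332:Mon 2333:Wed 2334:Thu 2335:Fri …(13 more)… 2349:Tue 2350:Wed 2351:Thu 2352:Fri 2353:Sun 2354:Mon 2355:Tue 2356:Wed 2357:Fri 2358:Sat 2359:Sun 2360:Mon 2361:Wed 2362:Thu 2363:Fri
Years with five Thursdays: 2340 → 1.

1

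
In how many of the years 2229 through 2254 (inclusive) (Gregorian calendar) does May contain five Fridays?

May has 31 days; it has five Fridays when Friday falls among the first (month-length − 28) days — i.e. when May 1 is one of Friday/Thursday/Wednesday.
May 1 by year: 2229:Fri✓ 2230:Sat 2231:Sun 2232:Tue 2233:Wed✓ 2234:Thu✓ 2235:Fri✓ 2236:Sun 2237:Mon 2238:Tue 2239:Wed✓ 2240:Fri✓ 2241:Sat 2242:Sun 2243:Mon 2244:Wed✓ 2245:Thu✓ 2246:Fri✓ 2247:Sat 2248:Mon 2249:Tue 2250:Wed✓ 2251:Thu✓ 2252:Sat 2253:Sun 2254:Mon
Years with five Fridays: 2229, 2233, 2234, 2235, 2239, 2240, 2244, 2245, 2246, 2250, 2251 → 11.

11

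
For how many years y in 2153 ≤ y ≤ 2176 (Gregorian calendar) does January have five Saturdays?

January has 31 days; it has five Saturdays when Saturday falls among the first (month-length − 28) days — i.e. when January 1 is one of Saturday/Friday/Thursday.
January 1 by year: 2153:Mon 2154:Tue 2155:Wed 2156:Thu✓ 2157:Sat✓ 2158:Sun 2159:Mon 2160:Tue 2161:Thu✓ 2162:Fri✓ 2163:Sat✓ 2164:Sun 2165:Tue 2166:Wed 2167:Thu✓ 2168:Fri✓ 2169:Sun 2170:Mon 2171:Tue 2172:Wed 2173:Fri✓ 2174:Sat✓ 2175:Sun 2176:Mon
Years with five Saturdays: 2156, 2157, 2161, 2162, 2163, 2167, 2168, 2173, 2174 → 9.

9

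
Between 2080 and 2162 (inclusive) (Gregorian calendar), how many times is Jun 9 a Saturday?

12

Track Jun 9's weekday year by year (advancing +1, or +2 across a Feb 29):
  2080: Sun  2081: Mon (+1)  2082: Tue (+1)  2083: Wed (+1)  2084: Fri (+2)
  2085: Sat (+1) ✓  2086: Sun (+1)  2087: Mon (+1)  2088: Wed (+2)  2089: Thu (+1)
  2090: Fri (+1)  2091: Sat (+1) ✓  2092: Mon (+2)  2093: Tue (+1)  … (55 more years) …
  2149: Mon (+1)  2150: Tue (+1)  2151: Wed (+1)  2152: Fri (+2)  2153: Sat (+1) ✓
  2154: Sun (+1)  2155: Mon (+1)  2156: Wed (+2)  2157: Thu (+1)  2158: Fri (+1)
  2159: Sat (+1) ✓  2160: Mon (+2)  2161: Tue (+1)  2162: Wed (+1)
Saturday years: 2085, 2091, 2096, 2103, 2108, 2114, 2125, 2131, 2136, 2142, 2153, 2159 — 12 in total.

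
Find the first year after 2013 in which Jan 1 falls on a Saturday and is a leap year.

Jan 1 advances by 2 weekdays after a leap year and by 1 after a common year.
2013: Jan 1 is Tuesday.
2014: Wednesday
2015: Thursday
2016: Friday (leap)
2017: Sunday
2018: Monday
2019: Tuesday
2020: Wednesday (leap)
2021: Friday
2022: Saturday
2023: Sunday
2024: Monday (leap)
2025: Wednesday
2026: Thursday
2027: Friday
2028: Saturday (leap)
2028 begins on a Saturday and is a leap year.

2028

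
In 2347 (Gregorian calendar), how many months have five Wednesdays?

5

A month of length L has five Wednesdays iff its first Wednesday is on day ≤ L−28 (so day 1–3 in a 31-day month, 1–2 in a 30-day month, day 1 in a leap February).
Checking each month of 2347: Jan starts Wed (31d) ✓; Feb starts Sat (28d); Mar starts Sat (31d); Apr starts Tue (30d) ✓; May starts Thu (31d); Jun starts Sun (30d); Jul starts Tue (31d) ✓; Aug starts Fri (31d); Sep starts Mon (30d); Oct starts Wed (31d) ✓; Nov starts Sat (30d); Dec starts Mon (31d) ✓.
Five-Wednesday months: January, April, July, October, December → 5.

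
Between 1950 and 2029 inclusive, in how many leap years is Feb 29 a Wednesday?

Leap years in 1950–2029: 20 of them.
Feb 29 weekday advances by 5 (mod 7) from one leap year to the next four years later (or differs when a century non-leap intervenes).
Leap-day weekdays: 1952:Fri 1956:Wed✓ 1960:Mon 1964:Sat 1968:Thu 1972:Tue 1976:Sun 1980:Fri 1984:Wed✓ 1988:Mon 1992:Sat 1996:Thu 2000:Tue 2004:Sun 2008:Fri 2012:Wed✓ 2016:Mon 2020:Sat 2024:Thu 2028:Tue
Wednesday: 1956, 1984, 2012 → 3.

3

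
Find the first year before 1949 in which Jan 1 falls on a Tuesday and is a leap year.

Jan 1 advances by 2 weekdays after a leap year and by 1 after a common year.
1949: Jan 1 is Saturday.
1948: Thursday (leap)
1947: Wednesday
1946: Tuesday
1945: Monday
1944: Saturday (leap)
1943: Friday
1942: Thursday
1941: Wednesday
1940: Monday (leap)
1939: Sunday
1938: Saturday
1937: Friday
1936: Wednesday (leap)
1935: Tuesday
1934: Monday
1933: Sunday
1932: Friday (leap)
1931: Thursday
1930: Wednesday
1929: Tuesday
1928: Sunday (leap)
1927: Saturday
1926: Friday
1925: Thursday
1924: Tuesday (leap)
1924 begins on a Tuesday and is a leap year.

1924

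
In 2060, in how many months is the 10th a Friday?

Check the 10th of each month of 2060: Jan 10: Sat, Feb 10: Tue, Mar 10: Wed, Apr 10: Sat, May 10: Mon, Jun 10: Thu, Jul 10: Sat, Aug 10: Tue, Sep 10: Fri, Oct 10: Sun, Nov 10: Wed, Dec 10: Fri.
Friday occurs in September, December — 2 months.

2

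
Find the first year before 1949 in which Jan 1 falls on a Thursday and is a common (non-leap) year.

1942

Jan 1 advances by 2 weekdays after a leap year and by 1 after a common year.
1949: Jan 1 is Saturday.
1948: Thursday (leap)
1947: Wednesday
1946: Tuesday
1945: Monday
1944: Saturday (leap)
1943: Friday
1942: Thursday
1942 begins on a Thursday and is a common year.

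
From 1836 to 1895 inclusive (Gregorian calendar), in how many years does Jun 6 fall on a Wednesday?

Track Jun 6's weekday year by year (advancing +1, or +2 across a Feb 29):
  1836: Mon  1837: Tue (+1)  1838: Wed (+1) ✓  1839: Thu (+1)  1840: Sat (+2)
  1841: Sun (+1)  1842: Mon (+1)  1843: Tue (+1)  1844: Thu (+2)  1845: Fri (+1)
  1846: Sat (+1)  1847: Sun (+1)  1848: Tue (+2)  1849: Wed (+1) ✓  … (32 more years) …
  1882: Tue (+1)  1883: Wed (+1) ✓  1884: Fri (+2)  1885: Sat (+1)  1886: Sun (+1)
  1887: Mon (+1)  1888: Wed (+2) ✓  1889: Thu (+1)  1890: Fri (+1)  1891: Sat (+1)
  1892: Mon (+2)  1893: Tue (+1)  1894: Wed (+1) ✓  1895: Thu (+1)
Wednesday years: 1838, 1849, 1855, 1860, 1866, 1877, 1883, 1888, 1894 — 9 in total.

9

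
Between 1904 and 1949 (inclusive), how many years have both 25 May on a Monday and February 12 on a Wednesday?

Check each year's weekday for 25 May and February 12:
  1904: Wed/Fri  1905: Thu/Sun  1906: Fri/Mon  1907: Sat/Tue  1908: Mon/Wed ✓  1909: Tue/Fri  1910: Wed/Sat  1911: Thu/Sun  1912: Sat/Mon  1913: Sun/Wed  1914: Mon/Thu  1915: Tue/Fri  1916: Thu/Sat  1917: Fri/Mon  …(18 more)…  1936: Mon/Wed ✓  1937: Tue/Fri  1938: Wed/Sat  1939: Thu/Sun  1940: Sat/Mon  1941: Sun/Wed  1942: Mon/Thu  1943: Tue/Fri  1944: Thu/Sat  1945: Fri/Mon  1946: Sat/Tue  1947: Sun/Wed  1948: Tue/Thu  1949: Wed/Sat
Both conditions hold in: 1908, 1936 — 2.

2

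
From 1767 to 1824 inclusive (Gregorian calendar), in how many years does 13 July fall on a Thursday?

8

Track 13 July's weekday year by year (advancing +1, or +2 across a Feb 29):
  1767: Mon  1768: Wed (+2)  1769: Thu (+1) ✓  1770: Fri (+1)  1771: Sat (+1)
  1772: Mon (+2)  1773: Tue (+1)  1774: Wed (+1)  1775: Thu (+1) ✓  1776: Sat (+2)
  1777: Sun (+1)  1778: Mon (+1)  1779: Tue (+1)  1780: Thu (+2) ✓  … (30 more years) …
  1811: Sat (+1)  1812: Mon (+2)  1813: Tue (+1)  1814: Wed (+1)  1815: Thu (+1) ✓
  1816: Sat (+2)  1817: Sun (+1)  1818: Mon (+1)  1819: Tue (+1)  1820: Thu (+2) ✓
  1821: Fri (+1)  1822: Sat (+1)  1823: Sun (+1)  1824: Tue (+2)
Thursday years: 1769, 1775, 1780, 1786, 1797, 1809, 1815, 1820 — 8 in total.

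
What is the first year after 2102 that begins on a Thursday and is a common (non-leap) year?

Jan 1 advances by 2 weekdays after a leap year and by 1 after a common year.
2102: Jan 1 is Sunday.
2103: Monday
2104: Tuesday (leap)
2105: Thursday
2105 begins on a Thursday and is a common year.

2105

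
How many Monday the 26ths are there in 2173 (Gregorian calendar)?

Check the 26th of each month of 2173: Jan 26: Tue, Feb 26: Fri, Mar 26: Fri, Apr 26: Mon, May 26: Wed, Jun 26: Sat, Jul 26: Mon, Aug 26: Thu, Sep 26: Sun, Oct 26: Tue, Nov 26: Fri, Dec 26: Sun.
Monday occurs in April, July — 2 months.

2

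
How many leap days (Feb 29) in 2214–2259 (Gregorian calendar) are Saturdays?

1

Leap years in 2214–2259: 11 of them.
Feb 29 weekday advances by 5 (mod 7) from one leap year to the next four years later (or differs when a century non-leap intervenes).
Leap-day weekdays: 2216:Thu 2220:Tue 2224:Sun 2228:Fri 2232:Wed 2236:Mon 2240:Sat✓ 2244:Thu 2248:Tue 2252:Sun 2256:Fri
Saturday: 2240 → 1.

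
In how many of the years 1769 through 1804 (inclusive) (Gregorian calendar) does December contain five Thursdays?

December has 31 days; it has five Thursdays when Thursday falls among the first (month-length − 28) days — i.e. when December 1 is one of Thursday/Wednesday/Tuesday.
December 1 by year: 1769:Fri 1770:Sat 1771:Sun 1772:Tue✓ 1773:Wed✓ 1774:Thu✓ 1775:Fri 1776:Sun 1777:Mon 1778:Tue✓ 1779:Wed✓ 1780:Fri 1781:Sat 1782:Sun 1783:Mon …(6 more)… 1790:Wed✓ 1791:Thu✓ 1792:Sat 1793:Sun 1794:Mon 1795:Tue✓ 1796:Thu✓ 1797:Fri 1798:Sat 1799:Sun 1800:Mon 1801:Tue✓ 1802:Wed✓ 1803:Thu✓ 1804:Sat
Years with five Thursdays: 1772, 1773, 1774, 1778, 1779, 1784, 1785, 1789, 1790, 1791, 1795, 1796, 1801, 1802, 1803 → 15.

15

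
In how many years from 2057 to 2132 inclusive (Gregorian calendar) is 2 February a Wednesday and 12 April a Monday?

0

Check each year's weekday for 2 February and 12 April:
  2057: Fri/Thu  2058: Sat/Fri  2059: Sun/Sat  2060: Mon/Mon  2061: Wed/Tue  2062: Thu/Wed  2063: Fri/Thu  2064: Sat/Sat  2065: Mon/Sun  2066: Tue/Mon  2067: Wed/Tue  2068: Thu/Thu  2069: Sat/Fri  2070: Sun/Sat  …(48 more)…  2119: Thu/Wed  2120: Fri/Fri  2121: Sun/Sat  2122: Mon/Sun  2123: Tue/Mon  2124: Wed/Wed  2125: Fri/Thu  2126: Sat/Fri  2127: Sun/Sat  2128: Mon/Mon  2129: Wed/Tue  2130: Thu/Wed  2131: Fri/Thu  2132: Sat/Sat
Both conditions hold in: no year — 0.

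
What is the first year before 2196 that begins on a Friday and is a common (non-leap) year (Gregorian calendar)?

2190

Jan 1 advances by 2 weekdays after a leap year and by 1 after a common year.
2196: Jan 1 is Friday (leap).
2195: Thursday
2194: Wednesday
2193: Tuesday
2192: Sunday (leap)
2191: Saturday
2190: Friday
2190 begins on a Friday and is a common year.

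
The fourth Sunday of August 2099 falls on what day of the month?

August 1, 2099 is a Saturday, so the first Sunday is the 2nd.
The fourth Sunday is 2 + 21 = 23.

23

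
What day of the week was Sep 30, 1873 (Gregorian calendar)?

Tuesday

January 1, 1873 is a Wednesday.
September 30 is day 273 of the year, i.e. 272 days after Jan 1.
272 mod 7 = 6, so advance 6 weekdays from Wednesday: Tuesday.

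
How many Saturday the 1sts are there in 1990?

2

Check the 1st of each month of 1990: Jan 1: Mon, Feb 1: Thu, Mar 1: Thu, Apr 1: Sun, May 1: Tue, Jun 1: Fri, Jul 1: Sun, Aug 1: Wed, Sep 1: Sat, Oct 1: Mon, Nov 1: Thu, Dec 1: Sat.
Saturday occurs in September, December — 2 months.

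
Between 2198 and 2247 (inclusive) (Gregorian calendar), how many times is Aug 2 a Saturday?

7

Track Aug 2's weekday year by year (advancing +1, or +2 across a Feb 29):
  2198: Thu  2199: Fri (+1)  2200: Sat (+1) ✓  2201: Sun (+1)  2202: Mon (+1)
  2203: Tue (+1)  2204: Thu (+2)  2205: Fri (+1)  2206: Sat (+1) ✓  2207: Sun (+1)
  2208: Tue (+2)  2209: Wed (+1)  2210: Thu (+1)  2211: Fri (+1)  … (22 more years) …
  2234: Sat (+1) ✓  2235: Sun (+1)  2236: Tue (+2)  2237: Wed (+1)  2238: Thu (+1)
  2239: Fri (+1)  2240: Sun (+2)  2241: Mon (+1)  2242: Tue (+1)  2243: Wed (+1)
  2244: Fri (+2)  2245: Sat (+1) ✓  2246: Sun (+1)  2247: Mon (+1)
Saturday years: 2200, 2206, 2217, 2223, 2228, 2234, 2245 — 7 in total.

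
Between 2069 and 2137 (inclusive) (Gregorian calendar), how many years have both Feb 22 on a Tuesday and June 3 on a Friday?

8

Check each year's weekday for Feb 22 and June 3:
  2069: Fri/Mon  2070: Sat/Tue  2071: Sun/Wed  2072: Mon/Fri  2073: Wed/Sat  2074: Thu/Sun  2075: Fri/Mon  2076: Sat/Wed  2077: Mon/Thu  2078: Tue/Fri ✓  2079: Wed/Sat  2080: Thu/Mon  2081: Sat/Tue  2082: Sun/Wed  …(41 more)…  2124: Tue/Sat  2125: Thu/Sun  2126: Fri/Mon  2127: Sat/Tue  2128: Sun/Thu  2129: Tue/Fri ✓  2130: Wed/Sat  2131: Thu/Sun  2132: Fri/Tue  2133: Sun/Wed  2134: Mon/Thu  2135: Tue/Fri ✓  2136: Wed/Sun  2137: Fri/Mon
Both conditions hold in: 2078, 2089, 2095, 2101, 2107, 2118, 2129, 2135 — 8.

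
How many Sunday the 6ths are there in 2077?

1

Check the 6th of each month of 2077: Jan 6: Wed, Feb 6: Sat, Mar 6: Sat, Apr 6: Tue, May 6: Thu, Jun 6: Sun, Jul 6: Tue, Aug 6: Fri, Sep 6: Mon, Oct 6: Wed, Nov 6: Sat, Dec 6: Mon.
Sunday occurs in June — 1 month.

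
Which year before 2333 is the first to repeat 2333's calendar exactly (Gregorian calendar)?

2322

Two years share a calendar iff Jan 1 falls on the same weekday and both are leap or both are common. 2333: Jan 1 is Sunday, common year.
2332: Jan 1 Friday, leap
2331: Jan 1 Thursday, common
2330: Jan 1 Wednesday, common
2329: Jan 1 Tuesday, common
2328: Jan 1 Sunday, leap
2327: Jan 1 Saturday, common
2326: Jan 1 Friday, common
2325: Jan 1 Thursday, common
2324: Jan 1 Tuesday, leap
2323: Jan 1 Monday, common
2322: Jan 1 Sunday, common
2322 matches on both conditions.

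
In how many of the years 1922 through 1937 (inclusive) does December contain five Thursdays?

December has 31 days; it has five Thursdays when Thursday falls among the first (month-length − 28) days — i.e. when December 1 is one of Thursday/Wednesday/Tuesday.
December 1 by year: 1922:Fri 1923:Sat 1924:Mon 1925:Tue✓ 1926:Wed✓ 1927:Thu✓ 1928:Sat 1929:Sun 1930:Mon 1931:Tue✓ 1932:Thu✓ 1933:Fri 1934:Sat 1935:Sun 1936:Tue✓ 1937:Wed✓
Years with five Thursdays: 1925, 1926, 1927, 1931, 1932, 1936, 1937 → 7.

7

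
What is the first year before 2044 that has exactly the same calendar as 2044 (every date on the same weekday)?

2016

Two years share a calendar iff Jan 1 falls on the same weekday and both are leap or both are common. 2044: Jan 1 is Friday, leap year.
2043: Jan 1 Thursday, common
2042: Jan 1 Wednesday, common
2041: Jan 1 Tuesday, common
2040: Jan 1 Sunday, leap
2039: Jan 1 Saturday, common
2038: Jan 1 Friday, common
2037: Jan 1 Thursday, common
2036: Jan 1 Tuesday, leap
2035: Jan 1 Monday, common
2034: Jan 1 Sunday, common
2033: Jan 1 Saturday, common
2032: Jan 1 Thursday, leap
2031: Jan 1 Wednesday, common
2030: Jan 1 Tuesday, common
2029: Jan 1 Monday, common
2028: Jan 1 Saturday, leap
2027: Jan 1 Friday, common
2026: Jan 1 Thursday, common
2025: Jan 1 Wednesday, common
2024: Jan 1 Monday, leap
2023: Jan 1 Sunday, common
2022: Jan 1 Saturday, common
2021: Jan 1 Friday, common
2020: Jan 1 Wednesday, leap
2019: Jan 1 Tuesday, common
2018: Jan 1 Monday, common
2017: Jan 1 Sunday, common
2016: Jan 1 Friday, leap
2016 matches on both conditions.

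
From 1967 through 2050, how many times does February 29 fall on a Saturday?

Leap years in 1967–2050: 21 of them.
Feb 29 weekday advances by 5 (mod 7) from one leap year to the next four years later (or differs when a century non-leap intervenes).
Leap-day weekdays: 1968:Thu 1972:Tue 1976:Sun 1980:Fri 1984:Wed 1988:Mon 1992:Sat✓ 1996:Thu 2000:Tue 2004:Sun 2008:Fri 2012:Wed 2016:Mon 2020:Sat✓ 2024:Thu 2028:Tue 2032:Sun 2036:Fri 2040:Wed 2044:Mon 2048:Sat✓
Saturday: 1992, 2020, 2048 → 3.

3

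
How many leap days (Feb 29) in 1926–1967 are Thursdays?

Leap years in 1926–1967: 10 of them.
Feb 29 weekday advances by 5 (mod 7) from one leap year to the next four years later (or differs when a century non-leap intervenes).
Leap-day weekdays: 1928:Wed 1932:Mon 1936:Sat 1940:Thu✓ 1944:Tue 1948:Sun 1952:Fri 1956:Wed 1960:Mon 1964:Sat
Thursday: 1940 → 1.

1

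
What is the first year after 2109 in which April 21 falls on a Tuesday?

2111

From one year to the next, a fixed date's weekday advances by 1, or by 2 when a Feb 29 lies between the two dates.
2109: April 21 is Sunday.
2110: Monday (+1)
2111: Tuesday (+1)
April 21 falls on a Tuesday in 2111.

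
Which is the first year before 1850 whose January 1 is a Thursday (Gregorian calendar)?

Jan 1 advances by 2 weekdays after a leap year and by 1 after a common year.
1850: Jan 1 is Tuesday.
1849: Monday
1848: Saturday (leap)
1847: Friday
1846: Thursday
1846 begins on a Thursday

1846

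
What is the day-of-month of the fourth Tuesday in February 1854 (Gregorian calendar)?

28

February 1, 1854 is a Wednesday, so the first Tuesday is the 7th.
The fourth Tuesday is 7 + 21 = 28.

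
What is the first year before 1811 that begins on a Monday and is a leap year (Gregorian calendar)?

Jan 1 advances by 2 weekdays after a leap year and by 1 after a common year.
1811: Jan 1 is Tuesday.
1810: Monday
1809: Sunday
1808: Friday (leap)
1807: Thursday
1806: Wednesday
1805: Tuesday
1804: Sunday (leap)
1803: Saturday
1802: Friday
1801: Thursday
1800: Wednesday
1799: Tuesday
1798: Monday
1797: Sunday
1796: Friday (leap)
1795: Thursday
1794: Wednesday
1793: Tuesday
1792: Sunday (leap)
1791: Saturday
1790: Friday
1789: Thursday
1788: Tuesday (leap)
1787: Monday
1786: Sunday
1785: Saturday
1784: Thursday (leap)
1783: Wednesday
1782: Tuesday
1781: Monday
1780: Saturday (leap)
1779: Friday
1778: Thursday
1777: Wednesday
1776: Monday (leap)
1776 begins on a Monday and is a leap year.

1776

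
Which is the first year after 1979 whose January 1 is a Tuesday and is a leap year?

Jan 1 advances by 2 weekdays after a leap year and by 1 after a common year.
1979: Jan 1 is Monday.
1980: Tuesday (leap)
1980 begins on a Tuesday and is a leap year.

1980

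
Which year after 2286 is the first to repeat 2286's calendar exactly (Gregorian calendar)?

2297

Two years share a calendar iff Jan 1 falls on the same weekday and both are leap or both are common. 2286: Jan 1 is Friday, common year.
2287: Jan 1 Saturday, common
2288: Jan 1 Sunday, leap
2289: Jan 1 Tuesday, common
2290: Jan 1 Wednesday, common
2291: Jan 1 Thursday, common
2292: Jan 1 Friday, leap
2293: Jan 1 Sunday, common
2294: Jan 1 Monday, common
2295: Jan 1 Tuesday, common
2296: Jan 1 Wednesday, leap
2297: Jan 1 Friday, common
2297 matches on both conditions.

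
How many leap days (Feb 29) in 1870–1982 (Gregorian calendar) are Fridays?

Leap years in 1870–1982: 27 of them.
Feb 29 weekday advances by 5 (mod 7) from one leap year to the next four years later (or differs when a century non-leap intervenes).
Leap-day weekdays: 1872:Thu 1876:Tue 1880:Sun 1884:Fri✓ 1888:Wed 1892:Mon 1896:Sat 1904:Mon 1908:Sat 1912:Thu 1916:Tue 1920:Sun 1924:Fri✓ 1928:Wed 1932:Mon 1936:Sat 1940:Thu 1944:Tue 1948:Sun 1952:Fri✓ 1956:Wed 1960:Mon 1964:Sat 1968:Thu 1972:Tue 1976:Sun 1980:Fri✓
Friday: 1884, 1924, 1952, 1980 → 4.

4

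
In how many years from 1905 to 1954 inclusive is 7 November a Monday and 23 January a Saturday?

1

Check each year's weekday for 7 November and 23 January:
  1905: Tue/Mon  1906: Wed/Tue  1907: Thu/Wed  1908: Sat/Thu  1909: Sun/Sat  1910: Mon/Sun  1911: Tue/Mon  1912: Thu/Tue  1913: Fri/Thu  1914: Sat/Fri  1915: Sun/Sat  1916: Tue/Sun  1917: Wed/Tue  1918: Thu/Wed  …(22 more)…  1941: Fri/Thu  1942: Sat/Fri  1943: Sun/Sat  1944: Tue/Sun  1945: Wed/Tue  1946: Thu/Wed  1947: Fri/Thu  1948: Sun/Fri  1949: Mon/Sun  1950: Tue/Mon  1951: Wed/Tue  1952: Fri/Wed  1953: Sat/Fri  1954: Sun/Sat
Both conditions hold in: 1932 — 1.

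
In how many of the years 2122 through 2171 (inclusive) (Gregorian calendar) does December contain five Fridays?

21

December has 31 days; it has five Fridays when Friday falls among the first (month-length − 28) days — i.e. when December 1 is one of Friday/Thursday/Wednesday.
December 1 by year: 2122:Tue 2123:Wed✓ 2124:Fri✓ 2125:Sat 2126:Sun 2127:Mon 2128:Wed✓ 2129:Thu✓ 2130:Fri✓ 2131:Sat 2132:Mon 2133:Tue 2134:Wed✓ 2135:Thu✓ 2136:Sat …(20 more)… 2157:Thu✓ 2158:Fri✓ 2159:Sat 2160:Mon 2161:Tue 2162:Wed✓ 2163:Thu✓ 2164:Sat 2165:Sun 2166:Mon 2167:Tue 2168:Thu✓ 2169:Fri✓ 2170:Sat 2171:Sun
Years with five Fridays: 2123, 2124, 2128, 2129, 2130, 2134, 2135, 2140, 2141, 2145, 2146, 2147, 2151, 2152, 2156, 2157, 2158, 2162, 2163, 2168, 2169 → 21.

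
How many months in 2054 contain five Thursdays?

A month of length L has five Thursdays iff its first Thursday is on day ≤ L−28 (so day 1–3 in a 31-day month, 1–2 in a 30-day month, day 1 in a leap February).
Checking each month of 2054: Jan starts Thu (31d) ✓; Feb starts Sun (28d); Mar starts Sun (31d); Apr starts Wed (30d) ✓; May starts Fri (31d); Jun starts Mon (30d); Jul starts Wed (31d) ✓; Aug starts Sat (31d); Sep starts Tue (30d); Oct starts Thu (31d) ✓; Nov starts Sun (30d); Dec starts Tue (31d) ✓.
Five-Thursday months: January, April, July, October, December → 5.

5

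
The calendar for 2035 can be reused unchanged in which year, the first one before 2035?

Two years share a calendar iff Jan 1 falls on the same weekday and both are leap or both are common. 2035: Jan 1 is Monday, common year.
2034: Jan 1 Sunday, common
2033: Jan 1 Saturday, common
2032: Jan 1 Thursday, leap
2031: Jan 1 Wednesday, common
2030: Jan 1 Tuesday, common
2029: Jan 1 Monday, common
2029 matches on both conditions.

2029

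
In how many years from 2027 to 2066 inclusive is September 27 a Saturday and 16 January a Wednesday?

Check each year's weekday for September 27 and 16 January:
  2027: Mon/Sat  2028: Wed/Sun  2029: Thu/Tue  2030: Fri/Wed  2031: Sat/Thu  2032: Mon/Fri  2033: Tue/Sun  2034: Wed/Mon  2035: Thu/Tue  2036: Sat/Wed ✓  2037: Sun/Fri  2038: Mon/Sat  2039: Tue/Sun  2040: Thu/Mon  …(12 more)…  2053: Sat/Thu  2054: Sun/Fri  2055: Mon/Sat  2056: Wed/Sun  2057: Thu/Tue  2058: Fri/Wed  2059: Sat/Thu  2060: Mon/Fri  2061: Tue/Sun  2062: Wed/Mon  2063: Thu/Tue  2064: Sat/Wed ✓  2065: Sun/Fri  2066: Mon/Sat
Both conditions hold in: 2036, 2064 — 2.

2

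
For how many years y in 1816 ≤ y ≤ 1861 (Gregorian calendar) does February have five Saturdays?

February has 28 days (29 in leap years); it has five Saturdays when Saturday falls among the first (month-length − 28) days — i.e. when February 1 is Saturday in a leap year (never in a common year).
February 1 by year: 1816:Thu 1817:Sat 1818:Sun 1819:Mon 1820:Tue 1821:Thu 1822:Fri 1823:Sat 1824:Sun 1825:Tue 1826:Wed 1827:Thu 1828:Fri 1829:Sun 1830:Mon …(16 more)… 1847:Mon 1848:Tue 1849:Thu 1850:Fri 1851:Sat 1852:Sun 1853:Tue 1854:Wed 1855:Thu 1856:Fri 1857:Sun 1858:Mon 1859:Tue 1860:Wed 1861:Fri
Years with five Saturdays: 1840 → 1.

1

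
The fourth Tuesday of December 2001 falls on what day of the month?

25

December 1, 2001 is a Saturday, so the first Tuesday is the 4th.
The fourth Tuesday is 4 + 21 = 25.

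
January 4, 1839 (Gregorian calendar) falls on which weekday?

Friday

January 1, 1839 is a Tuesday.
January 4 is day 4 of the year, i.e. 3 days after Jan 1.
3 mod 7 = 3, so advance 3 weekdays from Tuesday: Friday.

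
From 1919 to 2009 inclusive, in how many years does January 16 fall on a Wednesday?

Track January 16's weekday year by year (advancing +1, or +2 across a Feb 29):
  1919: Thu  1920: Fri (+1)  1921: Sun (+2)  1922: Mon (+1)  1923: Tue (+1)
  1924: Wed (+1) ✓  1925: Fri (+2)  1926: Sat (+1)  1927: Sun (+1)  1928: Mon (+1)
  1929: Wed (+2) ✓  1930: Thu (+1)  1931: Fri (+1)  1932: Sat (+1)  … (63 more years) …
  1996: Tue (+1)  1997: Thu (+2)  1998: Fri (+1)  1999: Sat (+1)  2000: Sun (+1)
  2001: Tue (+2)  2002: Wed (+1) ✓  2003: Thu (+1)  2004: Fri (+1)  2005: Sun (+2)
  2006: Mon (+1)  2007: Tue (+1)  2008: Wed (+1) ✓  2009: Fri (+2)
Wednesday years: 1924, 1929, 1935, 1946, 1952, 1957, 1963, 1974, 1980, 1985, 1991, 2002, 2008 — 13 in total.

13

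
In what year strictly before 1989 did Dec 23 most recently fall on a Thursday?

From one year to the next, a fixed date's weekday advances by 1, or by 2 when a Feb 29 lies between the two dates.
1989: December 23 is Saturday.
1988: Friday (−1)
1987: Wednesday (−2)
1986: Tuesday (−1)
1985: Monday (−1)
1984: Sunday (−1)
1983: Friday (−2)
1982: Thursday (−1)
Dec 23 falls on a Thursday in 1982.

1982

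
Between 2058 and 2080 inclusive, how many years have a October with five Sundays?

10

October has 31 days; it has five Sundays when Sunday falls among the first (month-length − 28) days — i.e. when October 1 is one of Sunday/Saturday/Friday.
October 1 by year: 2058:Tue 2059:Wed 2060:Fri✓ 2061:Sat✓ 2062:Sun✓ 2063:Mon 2064:Wed 2065:Thu 2066:Fri✓ 2067:Sat✓ 2068:Mon 2069:Tue 2070:Wed 2071:Thu 2072:Sat✓ 2073:Sun✓ 2074:Mon 2075:Tue 2076:Thu 2077:Fri✓ 2078:Sat✓ 2079:Sun✓ 2080:Tue
Years with five Sundays: 2060, 2061, 2062, 2066, 2067, 2072, 2073, 2077, 2078, 2079 → 10.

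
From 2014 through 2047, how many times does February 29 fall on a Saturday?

Leap years in 2014–2047: 8 of them.
Feb 29 weekday advances by 5 (mod 7) from one leap year to the next four years later (or differs when a century non-leap intervenes).
Leap-day weekdays: 2016:Mon 2020:Sat✓ 2024:Thu 2028:Tue 2032:Sun 2036:Fri 2040:Wed 2044:Mon
Saturday: 2020 → 1.

1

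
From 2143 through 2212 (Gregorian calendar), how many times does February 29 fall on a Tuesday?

Leap years in 2143–2212: 17 of them.
Feb 29 weekday advances by 5 (mod 7) from one leap year to the next four years later (or differs when a century non-leap intervenes).
Leap-day weekdays: 2144:Sat 2148:Thu 2152:Tue✓ 2156:Sun 2160:Fri 2164:Wed 2168:Mon 2172:Sat 2176:Thu 2180:Tue✓ 2184:Sun 2188:Fri 2192:Wed 2196:Mon 2204:Wed 2208:Mon 2212:Sat
Tuesday: 2152, 2180 → 2.

2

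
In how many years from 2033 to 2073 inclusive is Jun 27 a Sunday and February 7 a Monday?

0

Check each year's weekday for Jun 27 and February 7:
  2033: Mon/Mon  2034: Tue/Tue  2035: Wed/Wed  2036: Fri/Thu  2037: Sat/Sat  2038: Sun/Sun  2039: Mon/Mon  2040: Wed/Tue  2041: Thu/Thu  2042: Fri/Fri  2043: Sat/Sat  2044: Mon/Sun  2045: Tue/Tue  2046: Wed/Wed  …(13 more)…  2060: Sun/Sat  2061: Mon/Mon  2062: Tue/Tue  2063: Wed/Wed  2064: Fri/Thu  2065: Sat/Sat  2066: Sun/Sun  2067: Mon/Mon  2068: Wed/Tue  2069: Thu/Thu  2070: Fri/Fri  2071: Sat/Sat  2072: Mon/Sun  2073: Tue/Tue
Both conditions hold in: no year — 0.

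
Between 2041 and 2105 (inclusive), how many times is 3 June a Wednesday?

Track 3 June's weekday year by year (advancing +1, or +2 across a Feb 29):
  2041: Mon  2042: Tue (+1)  2043: Wed (+1) ✓  2044: Fri (+2)  2045: Sat (+1)
  2046: Sun (+1)  2047: Mon (+1)  2048: Wed (+2) ✓  2049: Thu (+1)  2050: Fri (+1)
  2051: Sat (+1)  2052: Mon (+2)  2053: Tue (+1)  2054: Wed (+1) ✓  … (37 more years) …
  2092: Tue (+2)  2093: Wed (+1) ✓  2094: Thu (+1)  2095: Fri (+1)  2096: Sun (+2)
  2097: Mon (+1)  2098: Tue (+1)  2099: Wed (+1) ✓  2100: Thu (+1)  2101: Fri (+1)
  2102: Sat (+1)  2103: Sun (+1)  2104: Tue (+2)  2105: Wed (+1) ✓
Wednesday years: 2043, 2048, 2054, 2065, 2071, 2076, 2082, 2093, 2099, 2105 — 10 in total.

10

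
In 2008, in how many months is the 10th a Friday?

Check the 10th of each month of 2008: Jan 10: Thu, Feb 10: Sun, Mar 10: Mon, Apr 10: Thu, May 10: Sat, Jun 10: Tue, Jul 10: Thu, Aug 10: Sun, Sep 10: Wed, Oct 10: Fri, Nov 10: Mon, Dec 10: Wed.
Friday occurs in October — 1 month.

1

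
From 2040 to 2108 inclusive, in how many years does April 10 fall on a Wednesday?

9

Track April 10's weekday year by year (advancing +1, or +2 across a Feb 29):
  2040: Tue  2041: Wed (+1) ✓  2042: Thu (+1)  2043: Fri (+1)  2044: Sun (+2)
  2045: Mon (+1)  2046: Tue (+1)  2047: Wed (+1) ✓  2048: Fri (+2)  2049: Sat (+1)
  2050: Sun (+1)  2051: Mon (+1)  2052: Wed (+2) ✓  2053: Thu (+1)  … (41 more years) …
  2095: Sun (+1)  2096: Tue (+2)  2097: Wed (+1) ✓  2098: Thu (+1)  2099: Fri (+1)
  2100: Sat (+1)  2101: Sun (+1)  2102: Mon (+1)  2103: Tue (+1)  2104: Thu (+2)
  2105: Fri (+1)  2106: Sat (+1)  2107: Sun (+1)  2108: Tue (+2)
Wednesday years: 2041, 2047, 2052, 2058, 2069, 2075, 2080, 2086, 2097 — 9 in total.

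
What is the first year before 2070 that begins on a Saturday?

Jan 1 advances by 2 weekdays after a leap year and by 1 after a common year.
2070: Jan 1 is Wednesday.
2069: Tuesday
2068: Sunday (leap)
2067: Saturday
2067 begins on a Saturday

2067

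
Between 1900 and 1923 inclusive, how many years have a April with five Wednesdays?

April has 30 days; it has five Wednesdays when Wednesday falls among the first (month-length − 28) days — i.e. when April 1 is one of Wednesday/Tuesday.
April 1 by year: 1900:Sun 1901:Mon 1902:Tue✓ 1903:Wed✓ 1904:Fri 1905:Sat 1906:Sun 1907:Mon 1908:Wed✓ 1909:Thu 1910:Fri 1911:Sat 1912:Mon 1913:Tue✓ 1914:Wed✓ 1915:Thu 1916:Sat 1917:Sun 1918:Mon 1919:Tue✓ 1920:Thu 1921:Fri 1922:Sat 1923:Sun
Years with five Wednesdays: 1902, 1903, 1908, 1913, 1914, 1919 → 6.

6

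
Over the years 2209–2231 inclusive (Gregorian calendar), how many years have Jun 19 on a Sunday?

3

Track Jun 19's weekday year by year (advancing +1, or +2 across a Feb 29):
  2209: Mon  2210: Tue (+1)  2211: Wed (+1)  2212: Fri (+2)  2213: Sat (+1)
  2214: Sun (+1) ✓  2215: Mon (+1)  2216: Wed (+2)  2217: Thu (+1)  2218: Fri (+1)
  2219: Sat (+1)  2220: Mon (+2)  2221: Tue (+1)  2222: Wed (+1)  2223: Thu (+1)
  2224: Sat (+2)  2225: Sun (+1) ✓  2226: Mon (+1)  2227: Tue (+1)  2228: Thu (+2)
  2229: Fri (+1)  2230: Sat (+1)  2231: Sun (+1) ✓
Sunday years: 2214, 2225, 2231 — 3 in total.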